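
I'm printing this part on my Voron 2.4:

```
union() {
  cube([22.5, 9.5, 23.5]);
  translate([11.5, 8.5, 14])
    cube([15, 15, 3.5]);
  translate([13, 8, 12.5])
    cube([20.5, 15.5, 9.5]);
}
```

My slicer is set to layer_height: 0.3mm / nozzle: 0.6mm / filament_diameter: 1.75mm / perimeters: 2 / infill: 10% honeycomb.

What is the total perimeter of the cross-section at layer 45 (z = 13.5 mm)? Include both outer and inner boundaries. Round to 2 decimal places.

At z = 13.5 mm: the cube (footprint 22.5×9.5) is included at this height (perimeter 64.00 mm); the cube at (11.5, 8.5) is absent (z outside [14, 17.5]); the 20.5×15.5 cube at (13, 8) contributes its full rectangle (perimeter 72.00 mm); Merging all regions: the regions partially overlap (shared area 14.25 mm²), so the edge portions inside another operand are dropped and the merged outline is re-measured after clipping — boundary = 114.00 mm. Overall, the cross-section is a single solid region. Total boundary length (outer) = 114.00 mm.

114.00 mm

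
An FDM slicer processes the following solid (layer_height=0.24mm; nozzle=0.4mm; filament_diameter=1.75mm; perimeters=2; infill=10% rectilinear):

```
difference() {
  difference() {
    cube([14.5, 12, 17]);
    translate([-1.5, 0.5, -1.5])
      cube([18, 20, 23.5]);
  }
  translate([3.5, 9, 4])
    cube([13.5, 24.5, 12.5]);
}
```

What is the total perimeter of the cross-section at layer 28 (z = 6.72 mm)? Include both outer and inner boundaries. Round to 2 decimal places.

At z = 6.72 mm: the cube (footprint 14.5×12) is included at this height (perimeter 53.00 mm); the cube at (-1.5, 0.5) (footprint 18×20) is included at this height (perimeter 76.00 mm); After the difference (first − rest): starting from the 14.5×12 cube, the 18×20 cube at (-1.5, 0.5) partially overlaps it — only the 166.75 mm² overlap (of its 360.00 mm²) is removed, clipping the outline — boundary = 30.00 mm; the 13.5×24.5 cube at (3.5, 9) contributes its full rectangle (perimeter 76.00 mm); Subtracting the remaining from the first: starting from the result so far, the 13.5×24.5 cube at (3.5, 9) misses the remaining region (no effect) — boundary = 30.00 mm. Overall, the cross-section is a single solid region. Total boundary length (outer) = 30.00 mm.

30.00 mm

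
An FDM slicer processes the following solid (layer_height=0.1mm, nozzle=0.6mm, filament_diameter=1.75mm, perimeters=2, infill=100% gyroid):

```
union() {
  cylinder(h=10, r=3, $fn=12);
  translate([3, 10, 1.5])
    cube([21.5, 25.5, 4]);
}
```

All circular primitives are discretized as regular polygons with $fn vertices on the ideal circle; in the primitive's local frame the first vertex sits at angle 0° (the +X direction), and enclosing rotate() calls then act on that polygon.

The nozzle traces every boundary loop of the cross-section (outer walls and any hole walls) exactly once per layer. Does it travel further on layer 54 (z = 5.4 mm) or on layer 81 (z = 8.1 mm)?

Layer 54 (z = 5.4): the r=3 cylinder gives a regular 12-gon of circumradius 3 (constant along its height) (perimeter = 2·12·3.000·sin(180°/12) = 18.63 mm); the 21.5×25.5 cube at (3, 10) contributes its full rectangle (perimeter 94.00 mm); Combining (union): the 2 present regions are separate (no shared area or edge), so areas and boundary lengths simply add and each stays a separate island — boundary = 112.63 mm. So its perimeter = 112.63 mm. Layer 81 (z = 8.1): the r=3 cylinder contributes a regular 12-gon of circumradius 3 (perimeter = 2·12·3.000·sin(180°/12) = 18.63 mm); the cube at (3, 10) does not reach this height (z outside [1.5, 5.5]); Combining (union): only the r=3 cylinder is present, so the union is just that shape — boundary = 18.63 mm. So its perimeter = 18.63 mm. Layer 54 is larger (112.63 vs 18.63 mm).

layer 54 (z = 5.4 mm)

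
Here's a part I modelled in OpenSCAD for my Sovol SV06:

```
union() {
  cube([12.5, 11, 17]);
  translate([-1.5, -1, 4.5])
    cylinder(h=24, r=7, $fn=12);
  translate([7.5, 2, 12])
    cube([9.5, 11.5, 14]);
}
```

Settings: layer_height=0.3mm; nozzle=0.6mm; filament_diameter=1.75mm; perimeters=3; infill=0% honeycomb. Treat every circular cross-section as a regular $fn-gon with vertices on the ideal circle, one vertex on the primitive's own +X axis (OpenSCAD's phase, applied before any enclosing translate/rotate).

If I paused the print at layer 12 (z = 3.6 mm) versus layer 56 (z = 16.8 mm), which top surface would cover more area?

layer 56 (z = 16.8 mm)

Layer 12 (z = 3.6): the cube (footprint 12.5×11) is included at this height (area 137.50 mm²); the cylinder at (-1.5, -1) is not intersected at this z (z outside [4.5, 28.5]); the cube at (7.5, 2) is absent (z outside [12, 26]); Taking the union: only the 12.5×11 cube is present, so the union is just that shape — area = 137.50 mm². So its area = 137.50 mm². Layer 56 (z = 16.8): the cube is present — its section is the full 12.5×11 rectangle (area 137.50 mm²); the r=7 cylinder at (-1.5, -1) contributes a regular 12-gon of circumradius 7 (area = (12/2)·7.000²·sin(360°/12) = 147.00 mm²); the cube at (7.5, 2) is present — its section is the full 9.5×11.5 rectangle (area 109.25 mm²); Merging all regions: the regions partially overlap — summed areas 393.75 mm² minus the doubly-counted overlap 66.19 mm² gives 327.56 mm² — area = 327.56 mm². So its area = 327.56 mm². Layer 56 is larger (327.56 vs 137.50 mm²).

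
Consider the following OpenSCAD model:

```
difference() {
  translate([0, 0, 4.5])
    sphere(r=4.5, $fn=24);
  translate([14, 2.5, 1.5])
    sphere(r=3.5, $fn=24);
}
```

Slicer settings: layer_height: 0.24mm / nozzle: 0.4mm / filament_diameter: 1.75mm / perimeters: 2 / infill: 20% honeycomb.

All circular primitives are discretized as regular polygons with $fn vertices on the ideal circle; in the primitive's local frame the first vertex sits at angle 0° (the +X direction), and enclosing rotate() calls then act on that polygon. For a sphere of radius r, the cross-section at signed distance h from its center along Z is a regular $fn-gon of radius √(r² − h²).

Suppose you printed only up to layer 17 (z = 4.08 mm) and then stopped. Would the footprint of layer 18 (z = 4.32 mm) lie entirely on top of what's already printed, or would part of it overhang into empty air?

entirely on top

Compare the two slices. At z = 4.08: the sphere: section is a regular 24-gon, circumradius = √(r²−h²) = √(4.5²−0.42²) = 4.480 (area = (24/2)·4.480²·sin(360°/24) = 62.35 mm²); the r=3.5 sphere at (14, 2.5) slices to a regular 24-gon of circumradius 2.365 (√(r²−h²) with h=2.58 from center) (area = (24/2)·2.365²·sin(360°/24) = 17.37 mm²); After the difference (first − rest): starting from the r=4.5 sphere (62.35 mm²), the r=3.5 sphere at (14, 2.5) misses the remaining region (no effect) — area = 62.35 mm². At z = 4.32: the r=4.5 sphere contributes a regular 24-gon of circumradius √(4.5²−0.18²) = 4.496 (area = (24/2)·4.496²·sin(360°/24) = 62.79 mm²); the sphere at (14, 2.5): section is a regular 24-gon, circumradius = √(r²−h²) = √(3.5²−2.82²) = 2.073 (area = (24/2)·2.073²·sin(360°/24) = 13.35 mm²); Taking the first minus the rest: starting from the r=4.5 sphere (62.79 mm²), the r=3.5 sphere at (14, 2.5) misses the remaining region (no effect) — area = 62.79 mm². Checking containment: the cross-section at z = 4.32 is a subset of the cross-section at z = 4.08.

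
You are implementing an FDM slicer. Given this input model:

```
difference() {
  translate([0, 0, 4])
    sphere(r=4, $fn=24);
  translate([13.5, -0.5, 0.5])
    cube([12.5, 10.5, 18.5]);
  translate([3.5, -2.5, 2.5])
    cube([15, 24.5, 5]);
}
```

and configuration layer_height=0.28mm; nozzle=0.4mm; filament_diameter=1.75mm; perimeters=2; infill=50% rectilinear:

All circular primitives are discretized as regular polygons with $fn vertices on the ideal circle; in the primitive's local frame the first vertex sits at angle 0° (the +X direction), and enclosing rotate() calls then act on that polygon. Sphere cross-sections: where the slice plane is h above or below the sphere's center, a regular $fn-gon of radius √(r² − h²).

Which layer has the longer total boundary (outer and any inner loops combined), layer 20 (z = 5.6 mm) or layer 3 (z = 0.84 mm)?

Layer 20 (z = 5.6): the sphere: section is a regular 24-gon, circumradius = √(r²−h²) = √(4²−1.6²) = 3.666 (perimeter = 2·24·3.666·sin(180°/24) = 22.97 mm); the cube at (13.5, -0.5) is present — its section is the full 12.5×10.5 rectangle (perimeter 46.00 mm); the cube at (3.5, -2.5) (footprint 15×24.5) is included at this height (perimeter 79.00 mm); Taking the first minus the rest: starting from the r=4 sphere, the 12.5×10.5 cube at (13.5, -0.5) misses the remaining region (no effect); the 15×24.5 cube at (3.5, -2.5) partially overlaps it — only the 0.20 mm² overlap (of its 367.50 mm²) is removed, clipping the outline — boundary = 22.94 mm. So its perimeter = 22.94 mm. Layer 3 (z = 0.84): the r=4 sphere slices to a regular 24-gon of circumradius 2.452 (√(r²−h²) with h=3.16 from center) (perimeter = 2·24·2.452·sin(180°/24) = 15.37 mm); the cube at (13.5, -0.5) is present — its section is the full 12.5×10.5 rectangle (perimeter 46.00 mm); the cube at (3.5, -2.5) does not reach this height (z outside [2.5, 7.5]); Taking the first minus the rest: starting from the r=4 sphere, the 12.5×10.5 cube at (13.5, -0.5) misses the remaining region (no effect) — boundary = 15.37 mm. So its perimeter = 15.37 mm. Layer 20 is larger (22.94 vs 15.37 mm).

layer 20 (z = 5.6 mm)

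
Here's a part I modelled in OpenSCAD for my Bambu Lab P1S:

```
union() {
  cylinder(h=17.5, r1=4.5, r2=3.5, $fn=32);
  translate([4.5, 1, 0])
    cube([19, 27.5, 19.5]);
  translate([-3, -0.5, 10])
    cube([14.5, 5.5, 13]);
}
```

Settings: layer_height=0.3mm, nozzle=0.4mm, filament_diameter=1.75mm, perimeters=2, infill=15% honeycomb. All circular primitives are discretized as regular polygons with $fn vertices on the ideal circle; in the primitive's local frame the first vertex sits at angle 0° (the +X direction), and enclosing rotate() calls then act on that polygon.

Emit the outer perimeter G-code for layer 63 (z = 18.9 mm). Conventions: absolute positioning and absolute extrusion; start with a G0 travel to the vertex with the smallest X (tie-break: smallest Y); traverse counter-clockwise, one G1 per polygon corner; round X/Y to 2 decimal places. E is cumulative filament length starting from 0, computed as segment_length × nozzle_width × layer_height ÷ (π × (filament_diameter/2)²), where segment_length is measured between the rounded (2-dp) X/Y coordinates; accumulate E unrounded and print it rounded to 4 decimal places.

At z = 18.9 mm: the cone does not reach this height (z outside [0, 17.5]); the 19×27.5 cube at (4.5, 1) contributes its full rectangle; the 14.5×5.5 cube at (-3, -0.5) contributes its full rectangle; Merging all regions: the regions partially overlap (shared area 28.00 mm²), so overlapping operands fuse into one piece — 1 connected region. The outline is a single polygon with 8 vertices. Extrusion per mm of travel: 0.4 × 0.3 / (π × 0.875²) = 0.049890. Accumulating E over each segment gives final E = 5.5378.

G0 X-3.00 Y-0.50 Z18.90
G1 X11.50 Y-0.50 E0.7234
G1 X11.50 Y1.00 E0.7982
G1 X23.50 Y1.00 E1.3969
G1 X23.50 Y28.50 E2.7689
G1 X4.50 Y28.50 E3.7168
G1 X4.50 Y5.00 E4.8892
G1 X-3.00 Y5.00 E5.2634
G1 X-3.00 Y-0.50 E5.5378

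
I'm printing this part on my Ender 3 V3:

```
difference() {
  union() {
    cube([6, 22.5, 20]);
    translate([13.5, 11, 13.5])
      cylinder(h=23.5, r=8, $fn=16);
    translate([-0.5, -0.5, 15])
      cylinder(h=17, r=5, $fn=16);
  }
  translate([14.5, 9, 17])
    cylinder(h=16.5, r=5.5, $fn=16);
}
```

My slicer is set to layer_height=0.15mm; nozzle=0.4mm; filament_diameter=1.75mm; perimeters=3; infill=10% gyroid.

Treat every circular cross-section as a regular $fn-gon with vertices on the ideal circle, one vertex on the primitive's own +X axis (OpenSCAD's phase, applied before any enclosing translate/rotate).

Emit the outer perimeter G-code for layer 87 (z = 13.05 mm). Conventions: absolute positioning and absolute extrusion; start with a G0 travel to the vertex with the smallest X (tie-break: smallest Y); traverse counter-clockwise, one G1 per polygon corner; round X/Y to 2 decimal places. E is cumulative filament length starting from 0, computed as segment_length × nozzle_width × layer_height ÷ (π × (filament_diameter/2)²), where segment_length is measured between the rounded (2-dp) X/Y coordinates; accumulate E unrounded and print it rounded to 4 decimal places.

At z = 13.05 mm: the cube is present — its section is the full 6×22.5 rectangle; the cylinder at (13.5, 11) is not intersected at this z (z outside [13.5, 37]); the cylinder at (-0.5, -0.5) is absent (z outside [15, 32]); Taking the union: only the 6×22.5 cube is present, so the union is just that shape — 1 connected region; the cylinder at (14.5, 9) is not intersected at this z (z outside [17, 33.5]); Taking the first minus the rest: none of the subtracted shapes is present at this height, so that combined region is unchanged — 1 connected region. The outline is a single polygon with 4 vertices. Extrusion per mm of travel: 0.4 × 0.15 / (π × 0.875²) = 0.024945. Accumulating E over each segment gives final E = 1.4219.

G0 X0.00 Y0.00 Z13.05
G1 X6.00 Y0.00 E0.1497
G1 X6.00 Y22.50 E0.7109
G1 X0.00 Y22.50 E0.8606
G1 X0.00 Y0.00 E1.4219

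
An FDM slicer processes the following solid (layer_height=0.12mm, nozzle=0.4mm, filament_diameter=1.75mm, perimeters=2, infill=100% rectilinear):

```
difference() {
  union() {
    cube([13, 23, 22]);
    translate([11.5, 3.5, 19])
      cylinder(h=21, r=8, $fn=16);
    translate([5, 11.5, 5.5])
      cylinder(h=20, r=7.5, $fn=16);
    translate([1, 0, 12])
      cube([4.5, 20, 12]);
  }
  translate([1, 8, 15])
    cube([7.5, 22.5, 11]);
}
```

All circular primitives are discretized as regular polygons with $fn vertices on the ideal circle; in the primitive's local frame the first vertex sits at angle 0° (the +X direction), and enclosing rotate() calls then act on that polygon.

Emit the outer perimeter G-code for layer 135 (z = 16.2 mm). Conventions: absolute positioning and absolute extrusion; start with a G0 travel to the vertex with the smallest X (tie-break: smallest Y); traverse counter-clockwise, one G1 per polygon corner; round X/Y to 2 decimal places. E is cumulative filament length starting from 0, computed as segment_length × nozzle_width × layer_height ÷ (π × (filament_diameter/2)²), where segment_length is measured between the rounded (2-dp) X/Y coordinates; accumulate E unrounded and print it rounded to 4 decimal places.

At z = 16.2 mm: the 13×23 cube contributes its full rectangle; the cylinder at (11.5, 3.5) does not reach this height (z outside [19, 40]); the r=7.5 cylinder at (5, 11.5) gives a regular 16-gon of circumradius 7.5 (constant along its height); the cube at (1, 0) (footprint 4.5×20) is included at this height; Merging all regions: the regions partially overlap (shared area 244.00 mm²), so overlapping operands fuse into one piece — 1 connected region; the cube at (1, 8) is present — its section is the full 7.5×22.5 rectangle; Subtracting the remaining from the first: starting from that combined region, the 7.5×22.5 cube at (1, 8) partially overlaps it — only the 112.50 mm² overlap (of its 168.75 mm²) is removed, clipping the outline — 1 connected region. The outline is a single polygon with 15 vertices. Extrusion per mm of travel: 0.4 × 0.12 / (π × 0.875²) = 0.019956. Accumulating E over each segment gives final E = 2.0638.

G0 X-2.50 Y11.50 Z16.20
G1 X-1.93 Y8.63 E0.0584
G1 X-0.30 Y6.20 E0.1168
G1 X0.00 Y5.99 E0.1241
G1 X0.00 Y0.00 E0.2436
G1 X13.00 Y0.00 E0.5031
G1 X13.00 Y23.00 E0.9620
G1 X8.50 Y23.00 E1.0519
G1 X8.50 Y8.00 E1.3512
G1 X1.00 Y8.00 E1.5009
G1 X1.00 Y23.00 E1.8002
G1 X0.00 Y23.00 E1.8202
G1 X0.00 Y17.01 E1.9397
G1 X-0.30 Y16.80 E1.9470
G1 X-1.93 Y14.37 E2.0054
G1 X-2.50 Y11.50 E2.0638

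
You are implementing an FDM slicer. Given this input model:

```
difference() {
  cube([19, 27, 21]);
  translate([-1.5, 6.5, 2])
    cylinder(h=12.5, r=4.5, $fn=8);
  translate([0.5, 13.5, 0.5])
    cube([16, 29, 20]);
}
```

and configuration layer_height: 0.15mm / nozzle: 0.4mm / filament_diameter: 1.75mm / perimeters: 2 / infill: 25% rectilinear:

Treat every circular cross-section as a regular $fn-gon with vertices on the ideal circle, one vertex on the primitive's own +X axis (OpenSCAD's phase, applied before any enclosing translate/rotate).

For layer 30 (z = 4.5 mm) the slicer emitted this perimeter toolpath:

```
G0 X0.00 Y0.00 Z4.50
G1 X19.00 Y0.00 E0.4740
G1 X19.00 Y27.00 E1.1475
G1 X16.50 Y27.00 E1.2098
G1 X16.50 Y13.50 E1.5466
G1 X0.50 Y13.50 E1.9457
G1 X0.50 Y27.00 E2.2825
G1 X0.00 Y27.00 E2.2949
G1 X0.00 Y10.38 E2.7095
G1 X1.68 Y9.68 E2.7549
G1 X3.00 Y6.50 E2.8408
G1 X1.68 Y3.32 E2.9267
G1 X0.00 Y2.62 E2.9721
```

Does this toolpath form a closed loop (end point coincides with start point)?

no

Start point (G0): (0.00, 0.00). End point (last G1): the path does not return to the start — open.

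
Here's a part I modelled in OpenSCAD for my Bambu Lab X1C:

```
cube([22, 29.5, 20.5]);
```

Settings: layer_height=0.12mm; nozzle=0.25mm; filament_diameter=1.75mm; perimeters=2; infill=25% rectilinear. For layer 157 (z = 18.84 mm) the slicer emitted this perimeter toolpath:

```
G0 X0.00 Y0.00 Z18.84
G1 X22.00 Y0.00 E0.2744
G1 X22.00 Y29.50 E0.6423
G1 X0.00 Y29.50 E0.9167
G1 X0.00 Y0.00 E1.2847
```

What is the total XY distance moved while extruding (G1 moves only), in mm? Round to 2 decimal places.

Sum the Euclidean lengths of each G1 segment: total = 103.00 mm.

103.00 mm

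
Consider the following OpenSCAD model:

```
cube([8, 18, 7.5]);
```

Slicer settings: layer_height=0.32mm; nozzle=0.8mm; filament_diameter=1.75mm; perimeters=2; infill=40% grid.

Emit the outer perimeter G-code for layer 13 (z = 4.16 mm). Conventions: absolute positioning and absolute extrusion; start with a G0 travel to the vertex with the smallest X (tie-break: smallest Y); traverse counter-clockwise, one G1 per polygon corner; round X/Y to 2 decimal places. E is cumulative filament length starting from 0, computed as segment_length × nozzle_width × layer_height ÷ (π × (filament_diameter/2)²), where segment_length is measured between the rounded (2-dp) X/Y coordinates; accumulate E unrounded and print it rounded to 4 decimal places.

G0 X0.00 Y0.00 Z4.16
G1 X8.00 Y0.00 E0.8515
G1 X8.00 Y18.00 E2.7672
G1 X0.00 Y18.00 E3.6187
G1 X0.00 Y0.00 E5.5345

At z = 4.16 mm: the cube (footprint 8×18) is included at this height. The outline is a single polygon with 4 vertices. Extrusion per mm of travel: 0.8 × 0.32 / (π × 0.875²) = 0.106432. Accumulating E over each segment gives final E = 5.5345.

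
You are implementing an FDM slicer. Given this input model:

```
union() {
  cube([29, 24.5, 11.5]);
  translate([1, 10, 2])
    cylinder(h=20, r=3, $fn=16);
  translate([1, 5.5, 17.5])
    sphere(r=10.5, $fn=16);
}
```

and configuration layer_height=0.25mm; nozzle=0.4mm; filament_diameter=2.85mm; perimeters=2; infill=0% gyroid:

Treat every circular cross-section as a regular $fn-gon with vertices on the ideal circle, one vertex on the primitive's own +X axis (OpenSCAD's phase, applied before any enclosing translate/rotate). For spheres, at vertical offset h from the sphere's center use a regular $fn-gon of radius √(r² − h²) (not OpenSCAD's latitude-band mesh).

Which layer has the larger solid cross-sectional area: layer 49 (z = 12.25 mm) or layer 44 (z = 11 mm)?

layer 44 (z = 11 mm)

Layer 49 (z = 12.25): the cube is absent (z outside [0, 11.5]); the cylinder at (1, 10): section is a regular 16-gon, circumradius r=3 (area = (16/2)·3.000²·sin(360°/16) = 27.55 mm²); the sphere at (1, 5.5): section is a regular 16-gon, circumradius = √(r²−h²) = √(10.5²−5.25²) = 9.093 (area = (16/2)·9.093²·sin(360°/16) = 253.15 mm²); Merging all regions: the r=3 cylinder at (1, 10) lies entirely inside the r=10.5 sphere at (1, 5.5), so the union is just the r=10.5 sphere at (1, 5.5) — area = 253.15 mm². So its area = 253.15 mm². Layer 44 (z = 11): the cube (footprint 29×24.5) is included at this height (area 710.50 mm²); the r=3 cylinder at (1, 10) contributes a regular 16-gon of circumradius 3 (area = (16/2)·3.000²·sin(360°/16) = 27.55 mm²); the r=10.5 sphere at (1, 5.5) contributes a regular 16-gon of circumradius √(10.5²−6.5²) = 8.246 (area = (16/2)·8.246²·sin(360°/16) = 208.18 mm²); Merging all regions: the regions partially overlap — summed areas 946.23 mm² minus the doubly-counted overlap 134.30 mm² gives 811.93 mm² — area = 811.93 mm². So its area = 811.93 mm². Layer 44 is larger (811.93 vs 253.15 mm²).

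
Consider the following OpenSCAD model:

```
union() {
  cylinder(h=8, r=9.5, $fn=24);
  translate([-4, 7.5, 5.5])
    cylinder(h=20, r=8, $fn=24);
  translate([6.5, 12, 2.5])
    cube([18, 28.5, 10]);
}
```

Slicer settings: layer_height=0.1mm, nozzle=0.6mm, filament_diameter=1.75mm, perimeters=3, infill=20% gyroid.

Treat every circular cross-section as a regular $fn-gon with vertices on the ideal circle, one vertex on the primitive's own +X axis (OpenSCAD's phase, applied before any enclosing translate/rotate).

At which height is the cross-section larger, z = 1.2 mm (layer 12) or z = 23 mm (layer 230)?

layer 12 (z = 1.2 mm)

Layer 12 (z = 1.2): the r=9.5 cylinder gives a regular 24-gon of circumradius 9.5 (constant along its height) (area = (24/2)·9.500²·sin(360°/24) = 280.30 mm²); the cylinder at (-4, 7.5) does not reach this height (z outside [5.5, 25.5]); the cube at (6.5, 12) is absent (z outside [2.5, 12.5]); Combining (union): only the r=9.5 cylinder is present, so the union is just that shape — area = 280.30 mm². So its area = 280.30 mm². Layer 230 (z = 23): the cylinder does not reach this height (z outside [0, 8]); the r=8 cylinder at (-4, 7.5) gives a regular 24-gon of circumradius 8 (constant along its height) (area = (24/2)·8.000²·sin(360°/24) = 198.77 mm²); the cube at (6.5, 12) does not reach this height (z outside [2.5, 12.5]); Merging all regions: only the r=8 cylinder at (-4, 7.5) is present, so the union is just that shape — area = 198.77 mm². So its area = 198.77 mm². Layer 12 is larger (280.30 vs 198.77 mm²).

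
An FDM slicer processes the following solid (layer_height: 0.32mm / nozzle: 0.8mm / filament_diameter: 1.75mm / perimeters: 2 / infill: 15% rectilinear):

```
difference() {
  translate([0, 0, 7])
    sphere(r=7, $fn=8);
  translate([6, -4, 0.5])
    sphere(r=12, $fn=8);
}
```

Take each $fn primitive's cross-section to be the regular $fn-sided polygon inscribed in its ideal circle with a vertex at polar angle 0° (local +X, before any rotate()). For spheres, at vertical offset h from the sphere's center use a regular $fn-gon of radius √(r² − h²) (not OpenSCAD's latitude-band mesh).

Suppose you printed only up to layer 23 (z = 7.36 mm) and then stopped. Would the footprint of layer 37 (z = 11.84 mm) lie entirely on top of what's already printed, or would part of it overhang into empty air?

Compare the two slices. At z = 7.36: the sphere: section is a regular 8-gon, circumradius = √(r²−h²) = √(7²−0.36²) = 6.991 (area = (8/2)·6.991²·sin(360°/8) = 138.23 mm²); the sphere at (6, -4): section is a regular 8-gon, circumradius = √(r²−h²) = √(12²−6.86²) = 9.846 (area = (8/2)·9.846²·sin(360°/8) = 274.19 mm²); Subtracting the remaining from the first: starting from the r=7 sphere (138.23 mm²), the r=12 sphere at (6, -4) partially overlaps it — only the 86.04 mm² overlap (of its 274.19 mm²) is removed, clipping the outline — area = 52.19 mm². At z = 11.84: the r=7 sphere contributes a regular 8-gon of circumradius √(7²−4.84²) = 5.057 (area = (8/2)·5.057²·sin(360°/8) = 72.34 mm²); the r=12 sphere at (6, -4) slices to a regular 8-gon of circumradius 3.925 (√(r²−h²) with h=11.34 from center) (area = (8/2)·3.925²·sin(360°/8) = 43.57 mm²); After the difference (first − rest): starting from the r=7 sphere (72.34 mm²), the r=12 sphere at (6, -4) partially overlaps it — only the 3.98 mm² overlap (of its 43.57 mm²) is removed, clipping the outline — area = 68.36 mm². Checking containment: at z = 11.84 the cross-section extends beyond the z = 7.36 cross-section by about 48.43 mm².

part overhangs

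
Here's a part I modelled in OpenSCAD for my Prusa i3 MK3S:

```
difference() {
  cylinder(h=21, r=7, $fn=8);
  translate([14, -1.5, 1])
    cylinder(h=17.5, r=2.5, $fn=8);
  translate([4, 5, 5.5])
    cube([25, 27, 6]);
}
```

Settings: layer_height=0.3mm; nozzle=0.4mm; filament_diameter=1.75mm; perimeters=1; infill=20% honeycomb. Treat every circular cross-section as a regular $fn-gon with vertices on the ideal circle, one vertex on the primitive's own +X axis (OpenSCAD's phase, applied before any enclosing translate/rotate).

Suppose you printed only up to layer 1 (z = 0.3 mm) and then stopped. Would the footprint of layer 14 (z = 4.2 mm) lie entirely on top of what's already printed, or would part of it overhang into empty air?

Compare the two slices. At z = 0.3: the cylinder: section is a regular 8-gon, circumradius r=7 (area = (8/2)·7.000²·sin(360°/8) = 138.59 mm²); the cylinder at (14, -1.5) is not intersected at this z (z outside [1, 18.5]); the cube at (4, 5) is absent (z outside [5.5, 11.5]); Taking the first minus the rest: none of the subtracted shapes is present at this height, so the r=7 cylinder is unchanged — area = 138.59 mm². At z = 4.2: the r=7 cylinder gives a regular 8-gon of circumradius 7 (constant along its height) (area = (8/2)·7.000²·sin(360°/8) = 138.59 mm²); the r=2.5 cylinder at (14, -1.5) contributes a regular 8-gon of circumradius 2.5 (area = (8/2)·2.500²·sin(360°/8) = 17.68 mm²); the cube at (4, 5) does not reach this height (z outside [5.5, 11.5]); After the difference (first − rest): starting from the r=7 cylinder (138.59 mm²), the r=2.5 cylinder at (14, -1.5) misses the remaining region (no effect) — area = 138.59 mm². Checking containment: the cross-section at z = 4.2 is a subset of the cross-section at z = 0.3.

entirely on top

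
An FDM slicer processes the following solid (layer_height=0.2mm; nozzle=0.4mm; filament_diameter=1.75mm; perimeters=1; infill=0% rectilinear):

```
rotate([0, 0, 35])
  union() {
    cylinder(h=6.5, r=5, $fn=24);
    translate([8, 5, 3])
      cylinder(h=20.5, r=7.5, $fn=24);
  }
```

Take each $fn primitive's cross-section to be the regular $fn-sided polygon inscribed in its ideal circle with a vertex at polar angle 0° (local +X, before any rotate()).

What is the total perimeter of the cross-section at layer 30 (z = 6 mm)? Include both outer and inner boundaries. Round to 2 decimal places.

61.06 mm

At z = 6 mm: the r=5 cylinder gives a regular 24-gon of circumradius 5 (constant along its height) (perimeter = 2·24·5.000·sin(180°/24) = 31.33 mm); the cylinder at (8, 5): section is a regular 24-gon, circumradius r=7.5 (perimeter = 2·24·7.500·sin(180°/24) = 46.99 mm); Taking the union: the regions partially overlap (shared area 16.13 mm²), so the edge portions inside another operand are dropped and the merged outline is re-measured after clipping — boundary = 61.06 mm; (rotated 35° about Z; rotation is an isometry so areas/perimeters/island counts are preserved). Overall, the cross-section is a single solid region. Total boundary length (outer) = 61.06 mm.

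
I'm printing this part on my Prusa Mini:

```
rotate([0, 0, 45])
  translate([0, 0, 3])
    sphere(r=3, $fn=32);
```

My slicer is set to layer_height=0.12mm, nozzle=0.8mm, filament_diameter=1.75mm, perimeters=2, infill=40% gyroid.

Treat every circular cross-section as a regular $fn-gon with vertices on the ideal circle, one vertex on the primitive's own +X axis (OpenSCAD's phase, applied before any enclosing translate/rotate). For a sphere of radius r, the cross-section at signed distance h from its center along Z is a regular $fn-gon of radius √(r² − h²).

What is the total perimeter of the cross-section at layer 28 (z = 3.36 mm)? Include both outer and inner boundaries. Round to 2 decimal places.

At z = 3.36 mm: the sphere: section is a regular 32-gon, circumradius = √(r²−h²) = √(3²−0.36²) = 2.978 (perimeter = 2·32·2.978·sin(180°/32) = 18.68 mm); (rotated 45° about Z; rotation is an isometry so areas/perimeters/island counts are preserved). Overall, the cross-section is a single solid region. Total boundary length (outer) = 18.68 mm.

18.68 mm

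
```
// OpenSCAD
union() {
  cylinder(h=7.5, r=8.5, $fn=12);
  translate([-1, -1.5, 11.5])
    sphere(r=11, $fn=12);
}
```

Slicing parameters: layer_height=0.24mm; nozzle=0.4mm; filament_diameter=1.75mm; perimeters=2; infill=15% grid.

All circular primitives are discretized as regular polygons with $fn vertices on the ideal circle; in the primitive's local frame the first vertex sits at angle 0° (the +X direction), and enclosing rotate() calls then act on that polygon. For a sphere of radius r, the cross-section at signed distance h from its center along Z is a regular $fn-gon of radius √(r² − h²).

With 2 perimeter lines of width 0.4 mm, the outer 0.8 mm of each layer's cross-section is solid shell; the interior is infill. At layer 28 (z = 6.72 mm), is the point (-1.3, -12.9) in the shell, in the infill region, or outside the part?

At z = 6.72 mm: the r=8.5 cylinder contributes a regular 12-gon of circumradius 8.5; the r=11 sphere at (-1, -1.5) slices to a regular 12-gon of circumradius 9.907 (√(r²−h²) with h=4.78 from center); Combining (union): the regions partially overlap (shared area 213.20 mm²), so overlapping operands fuse into one piece — 1 connected region. Overall, the cross-section is a single solid region. The nearest boundary edge runs (3.95, -10.08)→(-1.00, -11.41); distance from the point to it = 1.52 mm. The point is not inside any of the regions above, so it lies outside the cross-section (1.52 mm from the nearest boundary).

outside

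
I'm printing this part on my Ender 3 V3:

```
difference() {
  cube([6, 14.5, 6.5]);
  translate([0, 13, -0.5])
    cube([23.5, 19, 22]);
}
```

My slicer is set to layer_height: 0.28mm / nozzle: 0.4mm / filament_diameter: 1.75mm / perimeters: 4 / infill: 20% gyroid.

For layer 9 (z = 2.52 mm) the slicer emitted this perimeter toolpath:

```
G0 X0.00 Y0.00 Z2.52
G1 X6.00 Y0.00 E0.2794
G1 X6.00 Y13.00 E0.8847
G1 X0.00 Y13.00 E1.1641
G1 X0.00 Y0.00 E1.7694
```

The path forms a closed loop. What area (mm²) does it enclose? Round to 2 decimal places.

Apply the shoelace formula to the sequence of (X, Y) vertices; enclosed area = 78.00 mm².

78.00 mm²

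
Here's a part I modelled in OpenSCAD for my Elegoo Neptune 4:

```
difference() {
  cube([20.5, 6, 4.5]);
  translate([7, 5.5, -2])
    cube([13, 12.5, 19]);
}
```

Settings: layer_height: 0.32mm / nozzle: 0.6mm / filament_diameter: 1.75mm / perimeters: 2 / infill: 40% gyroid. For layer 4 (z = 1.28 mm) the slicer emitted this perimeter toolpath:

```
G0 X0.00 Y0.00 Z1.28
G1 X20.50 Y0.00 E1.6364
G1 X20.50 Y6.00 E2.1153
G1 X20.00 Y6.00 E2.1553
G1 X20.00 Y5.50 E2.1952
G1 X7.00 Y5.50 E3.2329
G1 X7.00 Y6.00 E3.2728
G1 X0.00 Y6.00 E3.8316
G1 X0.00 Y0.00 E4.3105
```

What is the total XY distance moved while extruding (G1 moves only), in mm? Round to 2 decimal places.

54.00 mm

Sum the Euclidean lengths of each G1 segment: total = 54.00 mm.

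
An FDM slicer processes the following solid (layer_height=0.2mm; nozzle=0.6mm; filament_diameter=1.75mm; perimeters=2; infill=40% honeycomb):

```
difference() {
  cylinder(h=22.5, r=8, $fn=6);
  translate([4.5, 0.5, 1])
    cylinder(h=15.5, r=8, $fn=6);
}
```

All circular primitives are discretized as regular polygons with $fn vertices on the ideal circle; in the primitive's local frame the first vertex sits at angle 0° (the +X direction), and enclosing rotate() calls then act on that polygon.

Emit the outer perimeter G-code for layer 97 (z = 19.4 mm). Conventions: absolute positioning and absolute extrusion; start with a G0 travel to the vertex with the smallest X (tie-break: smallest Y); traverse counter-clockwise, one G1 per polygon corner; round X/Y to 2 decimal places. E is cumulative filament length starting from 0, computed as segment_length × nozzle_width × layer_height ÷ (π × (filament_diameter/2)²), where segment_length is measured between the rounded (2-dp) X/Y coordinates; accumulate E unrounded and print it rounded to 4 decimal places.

At z = 19.4 mm: the cylinder: section is a regular 6-gon, circumradius r=8; the cylinder at (4.5, 0.5) does not reach this height (z outside [1, 16.5]); Taking the first minus the rest: none of the subtracted shapes is present at this height, so the r=8 cylinder is unchanged — 1 connected region. The outline is a single polygon with 6 vertices. Extrusion per mm of travel: 0.6 × 0.2 / (π × 0.875²) = 0.049890. Accumulating E over each segment gives final E = 2.3950.

G0 X-8.00 Y0.00 Z19.40
G1 X-4.00 Y-6.93 E0.3992
G1 X4.00 Y-6.93 E0.7983
G1 X8.00 Y0.00 E1.1975
G1 X4.00 Y6.93 E1.5967
G1 X-4.00 Y6.93 E1.9958
G1 X-8.00 Y0.00 E2.3950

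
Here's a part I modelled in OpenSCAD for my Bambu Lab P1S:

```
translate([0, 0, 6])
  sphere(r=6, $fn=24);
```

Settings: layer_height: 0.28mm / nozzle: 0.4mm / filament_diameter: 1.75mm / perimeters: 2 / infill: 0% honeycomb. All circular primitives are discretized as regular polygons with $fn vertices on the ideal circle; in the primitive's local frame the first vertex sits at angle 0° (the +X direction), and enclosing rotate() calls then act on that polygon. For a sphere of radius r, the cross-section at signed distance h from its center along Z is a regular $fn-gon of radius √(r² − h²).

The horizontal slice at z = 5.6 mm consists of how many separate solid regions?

1

At z = 5.6 mm: the sphere: section is a regular 24-gon, circumradius = √(r²−h²) = √(6²−0.4²) = 5.987. The result has 1 disconnected region.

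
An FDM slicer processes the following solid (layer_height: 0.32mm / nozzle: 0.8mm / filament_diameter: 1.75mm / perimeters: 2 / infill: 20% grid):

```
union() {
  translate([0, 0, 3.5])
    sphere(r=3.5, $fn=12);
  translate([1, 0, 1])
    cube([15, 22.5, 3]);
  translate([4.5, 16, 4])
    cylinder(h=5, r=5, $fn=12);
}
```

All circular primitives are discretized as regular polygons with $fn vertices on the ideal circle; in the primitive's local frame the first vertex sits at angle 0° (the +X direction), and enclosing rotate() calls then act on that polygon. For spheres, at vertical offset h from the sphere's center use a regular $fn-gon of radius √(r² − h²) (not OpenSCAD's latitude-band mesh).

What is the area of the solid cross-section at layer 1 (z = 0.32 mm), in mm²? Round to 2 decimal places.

At z = 0.32 mm: the r=3.5 sphere contributes a regular 12-gon of circumradius √(3.5²−3.18²) = 1.462 (area = (12/2)·1.462²·sin(360°/12) = 6.41 mm²); the cube at (1, 0) does not reach this height (z outside [1, 4]); the cylinder at (4.5, 16) is absent (z outside [4, 9]); Combining (union): only the r=3.5 sphere is present, so the union is just that shape — area = 6.41 mm². Overall, the cross-section is a single solid region. Net area = 6.41 mm².

6.41 mm²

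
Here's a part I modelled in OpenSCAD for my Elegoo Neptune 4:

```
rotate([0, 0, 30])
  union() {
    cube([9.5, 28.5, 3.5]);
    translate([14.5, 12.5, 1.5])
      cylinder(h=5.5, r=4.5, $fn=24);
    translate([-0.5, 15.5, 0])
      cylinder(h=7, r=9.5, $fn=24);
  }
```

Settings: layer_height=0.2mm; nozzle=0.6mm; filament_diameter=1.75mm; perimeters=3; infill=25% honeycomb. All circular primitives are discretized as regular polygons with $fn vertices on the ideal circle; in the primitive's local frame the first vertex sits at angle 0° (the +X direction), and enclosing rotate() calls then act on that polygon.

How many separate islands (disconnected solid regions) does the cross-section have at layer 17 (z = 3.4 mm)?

At z = 3.4 mm: the 9.5×28.5 cube contributes its full rectangle; the r=4.5 cylinder at (14.5, 12.5) gives a regular 24-gon of circumradius 4.5 (constant along its height); the r=9.5 cylinder at (-0.5, 15.5) contributes a regular 24-gon of circumradius 9.5; Combining (union): the regions partially overlap (shared area 130.68 mm²), so overlapping operands fuse into one piece — 2 connected regions; (whole slice rotated 30° about Z — lengths, areas and connectivity unchanged). Overall, the cross-section has 2 separate islands. Island count = 2.

2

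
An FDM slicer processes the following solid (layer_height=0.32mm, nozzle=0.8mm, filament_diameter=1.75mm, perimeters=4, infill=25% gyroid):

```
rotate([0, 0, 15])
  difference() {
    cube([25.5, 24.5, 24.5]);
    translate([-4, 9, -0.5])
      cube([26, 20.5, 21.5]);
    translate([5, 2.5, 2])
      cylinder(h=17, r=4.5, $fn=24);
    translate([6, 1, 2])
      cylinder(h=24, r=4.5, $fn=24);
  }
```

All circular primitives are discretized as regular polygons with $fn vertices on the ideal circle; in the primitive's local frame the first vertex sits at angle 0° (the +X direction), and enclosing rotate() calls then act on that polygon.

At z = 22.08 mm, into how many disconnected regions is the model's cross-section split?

At z = 22.08 mm: the 25.5×24.5 cube contributes its full rectangle; the cube at (-4, 9) is absent (z outside [-0.5, 21]); the cylinder at (5, 2.5) is absent (z outside [2, 19]); the cylinder at (6, 1): section is a regular 24-gon, circumradius r=4.5; Taking the first minus the rest: starting from the 25.5×24.5 cube, the r=4.5 cylinder at (6, 1) partially overlaps it — only the 40.31 mm² overlap (of its 62.89 mm²) is removed, clipping the outline — 1 connected region; (whole slice rotated 15° about Z — lengths, areas and connectivity unchanged). The result has 1 disconnected region.

1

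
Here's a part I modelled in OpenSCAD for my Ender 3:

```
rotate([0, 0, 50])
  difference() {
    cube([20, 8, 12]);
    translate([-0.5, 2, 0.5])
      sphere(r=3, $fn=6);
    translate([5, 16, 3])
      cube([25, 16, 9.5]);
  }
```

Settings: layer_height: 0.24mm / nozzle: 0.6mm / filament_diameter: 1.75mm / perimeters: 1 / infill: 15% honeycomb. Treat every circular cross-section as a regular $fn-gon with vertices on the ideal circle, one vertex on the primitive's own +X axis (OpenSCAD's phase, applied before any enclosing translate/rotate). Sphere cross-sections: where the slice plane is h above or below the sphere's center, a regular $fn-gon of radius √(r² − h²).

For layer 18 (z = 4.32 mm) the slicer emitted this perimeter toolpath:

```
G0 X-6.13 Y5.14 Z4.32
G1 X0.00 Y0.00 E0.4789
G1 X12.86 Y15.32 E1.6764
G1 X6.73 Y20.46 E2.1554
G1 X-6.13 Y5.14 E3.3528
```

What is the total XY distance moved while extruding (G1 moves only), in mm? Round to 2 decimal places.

Sum the Euclidean lengths of each G1 segment: total = 56.00 mm.

56.00 mm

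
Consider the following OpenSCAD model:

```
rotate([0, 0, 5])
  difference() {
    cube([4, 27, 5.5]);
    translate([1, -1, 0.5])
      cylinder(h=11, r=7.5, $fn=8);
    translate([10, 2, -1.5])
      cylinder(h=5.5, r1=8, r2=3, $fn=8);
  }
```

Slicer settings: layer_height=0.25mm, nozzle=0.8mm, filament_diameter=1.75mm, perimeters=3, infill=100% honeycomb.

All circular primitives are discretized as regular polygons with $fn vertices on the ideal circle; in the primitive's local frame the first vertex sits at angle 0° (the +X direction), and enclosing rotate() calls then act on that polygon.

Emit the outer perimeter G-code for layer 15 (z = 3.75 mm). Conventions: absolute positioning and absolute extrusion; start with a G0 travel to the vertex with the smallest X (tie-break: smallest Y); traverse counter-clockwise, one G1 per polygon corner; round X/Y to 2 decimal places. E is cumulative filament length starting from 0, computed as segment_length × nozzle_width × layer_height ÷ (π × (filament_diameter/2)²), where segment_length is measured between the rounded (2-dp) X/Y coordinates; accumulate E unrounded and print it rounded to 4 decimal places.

At z = 3.75 mm: the cube is present — its section is the full 4×27 rectangle; the r=7.5 cylinder at (1, -1) contributes a regular 8-gon of circumradius 7.5; the cone at (10, 2) (r1=8→r2=3) has section circumradius 3.227 here — a regular 8-gon; Subtracting the remaining from the first: starting from the 4×27 cube, the r=7.5 cylinder at (1, -1) partially overlaps it — only the 23.93 mm² overlap (of its 159.10 mm²) is removed, clipping the outline; the cone at (10, 2) misses the remaining region (no effect) — 1 connected region; (rotated 5° about Z; rotation is an isometry so areas/perimeters/island counts are preserved). The outline is a single polygon with 5 vertices. Extrusion per mm of travel: 0.8 × 0.25 / (π × 0.875²) = 0.083150. Accumulating E over each segment gives final E = 4.2397.

G0 X-2.35 Y26.90 Z3.75
G1 X-0.53 Y6.06 E1.7394
G1 X0.43 Y6.56 E1.8295
G1 X3.53 Y5.59 E2.0995
G1 X1.63 Y27.25 E3.9075
G1 X-2.35 Y26.90 E4.2397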